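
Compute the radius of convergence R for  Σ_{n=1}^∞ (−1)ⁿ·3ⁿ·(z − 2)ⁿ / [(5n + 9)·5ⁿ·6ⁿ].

R = 10

The ratio of consecutive coefficients is [(5n + 9)/(5(n+1) + 9)] · 3/(5·6) → 1/10.
The series converges when 1/10 · |z − 2| < 1, giving R = 10.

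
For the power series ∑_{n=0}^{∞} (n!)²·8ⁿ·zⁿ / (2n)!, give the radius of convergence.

Apply the ratio test: |a_{n+1}| / |a_n| = (n+1)²/[(2n+1)·(2n+2)] · 8, which tends to 2 as n → ∞.
Hence the series converges for |z| < 1/(2) = 1/2, so the radius of convergence is 1/2.

R = 1/2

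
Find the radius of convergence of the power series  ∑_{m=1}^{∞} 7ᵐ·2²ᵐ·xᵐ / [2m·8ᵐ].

Apply the ratio test: |a_{m+1}| / |a_m| = [2m/2(m+1)] · 7·4/8, which tends to 7/2 as m → ∞.
Convergence for |x| · 7/2 < 1, i.e. |x| < 2/7. So R = 2/7.

R = 2/7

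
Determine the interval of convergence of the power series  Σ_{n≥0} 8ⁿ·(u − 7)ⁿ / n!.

By the ratio test, |a_{n+1}/a_n| = 8 · 1/(n+1) → 0.
The ratio tends to 0 regardless of u, hence R = ∞.

(−∞, ∞)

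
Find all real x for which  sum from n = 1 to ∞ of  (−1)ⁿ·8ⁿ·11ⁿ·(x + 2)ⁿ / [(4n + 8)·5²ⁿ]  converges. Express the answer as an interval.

(-201/88, -151/88]

The ratio of consecutive coefficients is [(4n + 8)/(4(n+1) + 8)] · 8·11/25 → 88/25.
Hence the series converges for |x + 2| < 1/(88/25) = 25/88, so the radius of convergence is 25/88.
At x = -151/88: the terms alternate in sign and decrease monotonically to 0 in absolute value (size ~ c/n), so the alternating series test gives convergence.
Check x = -201/88: the terms are asymptotic to a nonzero constant times 1/n, so the series diverges by limit comparison with Σ 1/n.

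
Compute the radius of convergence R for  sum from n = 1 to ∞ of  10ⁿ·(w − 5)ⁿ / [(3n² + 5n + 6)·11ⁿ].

The ratio of consecutive coefficients is [(3n² + 5n + 6)/(3(n+1)² + 5(n+1) + 6)] · 10/11 → 10/11.
Thus R = 1/(10/11) = 11/10.

R = 11/10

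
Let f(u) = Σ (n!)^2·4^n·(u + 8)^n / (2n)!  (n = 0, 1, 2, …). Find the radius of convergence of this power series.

R = 1

Ratio test: |a_{n+1}/a_n| = (n+1)²/[(2n+1)·(2n+2)] · 4 → 1 as n → ∞.
Convergence for |u + 8| < 1, so R = 1.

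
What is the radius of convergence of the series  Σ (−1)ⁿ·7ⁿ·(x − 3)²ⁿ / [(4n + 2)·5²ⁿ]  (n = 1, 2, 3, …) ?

R = 5√7/7

The ratio of consecutive coefficients is [(4n + 2)/(4(n+1) + 2)] · 7/25 → 7/25.
Writing y = (x − 3)², the series in y has radius 25/7, so |x − 3| < √(25/7) and R = 5√7/7.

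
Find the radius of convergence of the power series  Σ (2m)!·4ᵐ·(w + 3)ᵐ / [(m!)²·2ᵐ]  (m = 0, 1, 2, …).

R = 1/8

Apply the ratio test: |a_{m+1}| / |a_m| = (2m+1)·(2m+2)/(m+1)² · 4/2, which tends to 8 as m → ∞.
The series converges when 8 · |w + 3| < 1, giving R = 1/8.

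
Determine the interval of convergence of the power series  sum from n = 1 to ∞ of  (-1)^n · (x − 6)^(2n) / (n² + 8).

Apply the ratio test: |a_{n+1}| / |a_n| = (n² + 8)/((n+1)² + 8), which tends to 1 as n → ∞.
Writing y = (x − 6)², the series in y has radius 1, so |x − 6| < √(1) = 1 and R = 1.
Check x = 7: absolute convergence follows by limit comparison with Σ 1/n².
Endpoint x = 5: the terms are on the order of 1/n², so the series converges absolutely by comparison with the p-series (p = 2 > 1).

[5, 7]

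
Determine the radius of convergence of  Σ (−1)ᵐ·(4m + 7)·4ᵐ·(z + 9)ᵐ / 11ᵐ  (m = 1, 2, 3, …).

R = 11/4

Apply the ratio test: |a_{m+1}| / |a_m| = [(4(m+1) + 7)/(4m + 7)] · 4/11, which tends to 4/11 as m → ∞.
Convergence for |z + 9| · 4/11 < 1, i.e. |z + 9| < 11/4. So R = 11/4.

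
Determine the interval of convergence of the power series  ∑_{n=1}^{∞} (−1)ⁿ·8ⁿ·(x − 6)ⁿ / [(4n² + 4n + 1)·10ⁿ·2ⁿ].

[7/2, 17/2]

Ratio test: |a_{n+1}/a_n| = [(4n² + 4n + 1)/(4(n+1)² + 4(n+1) + 1)] · 8/(10·2) → 2/5 as n → ∞.
The series converges when 2/5 · |x − 6| < 1, giving R = 5/2.
Check x = 17/2: the series is dominated by a constant times Σ 1/n², which converges (p = 2 > 1).
At x = 7/2: the series is dominated by a constant times Σ 1/n², which converges (p = 2 > 1).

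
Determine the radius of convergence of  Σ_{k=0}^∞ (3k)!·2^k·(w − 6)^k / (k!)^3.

Apply the ratio test: |a_{k+1}| / |a_k| = (3k+1)·(3k+2)·(3k+3)/(k+1)³ · 2, which tends to 54 as k → ∞.
The series converges when 54 · |w − 6| < 1, giving R = 1/54.

R = 1/54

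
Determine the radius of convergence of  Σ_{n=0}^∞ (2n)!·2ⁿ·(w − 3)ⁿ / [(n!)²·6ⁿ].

Ratio test: |a_{n+1}/a_n| = (2n+1)·(2n+2)/(n+1)² · 2/6 → 4/3 as n → ∞.
Thus R = 1/(4/3) = 3/4.

R = 3/4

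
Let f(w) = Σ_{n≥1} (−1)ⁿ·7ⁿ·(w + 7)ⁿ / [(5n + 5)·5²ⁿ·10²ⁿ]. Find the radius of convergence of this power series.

R = 2500/7

The ratio of consecutive coefficients is [(5n + 5)/(5(n+1) + 5)] · 7/(25·100) → 7/2500.
Hence the series converges for |w + 7| < 1/(7/2500) = 2500/7, so the radius of convergence is 2500/7.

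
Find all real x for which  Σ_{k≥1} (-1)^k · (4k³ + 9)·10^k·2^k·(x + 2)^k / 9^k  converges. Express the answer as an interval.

(-49/20, -31/20)

Ratio test: |a_{k+1}/a_k| = [(4(k+1)³ + 9)/(4k³ + 9)] · 10·2/9 → 20/9 as k → ∞.
Hence the series converges for |x + 2| < 1/(20/9) = 9/20, so the radius of convergence is 9/20.
When x = -31/20, the k-th term does not approach 0; divergence by the term test.
Check x = -49/20: the terms do not tend to 0, so the series diverges.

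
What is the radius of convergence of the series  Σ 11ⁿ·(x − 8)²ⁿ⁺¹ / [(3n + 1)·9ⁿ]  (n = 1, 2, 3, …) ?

By the ratio test, |a_{n+1}/a_n| = [(3n + 1)/(3(n+1) + 1)] · 11/9 → 11/9.
Since the exponent of (x − 8) increases by 2 each term, convergence requires |x − 8|² < 9/11, hence R = 3√11/11.

R = 3√11/11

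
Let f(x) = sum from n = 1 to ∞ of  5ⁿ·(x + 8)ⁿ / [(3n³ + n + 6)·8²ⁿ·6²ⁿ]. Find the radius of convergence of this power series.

R = 2304/5

Apply the ratio test: |a_{n+1}| / |a_n| = [(3n³ + n + 6)/(3(n+1)³ + (n+1) + 6)] · 5/(64·36), which tends to 5/2304 as n → ∞.
Hence the series converges for |x + 8| < 1/(5/2304) = 2304/5, so the radius of convergence is 2304/5.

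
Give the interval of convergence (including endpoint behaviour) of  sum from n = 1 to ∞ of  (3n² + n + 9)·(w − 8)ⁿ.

The ratio of consecutive coefficients is (3(n+1)² + (n+1) + 9)/(3n² + n + 9) → 1.
Convergence for |w − 8| < 1, so R = 1.
When w = 9, the terms do not tend to 0, so the series diverges.
Check w = 7: the terms do not tend to 0, so the series diverges.

(7, 9)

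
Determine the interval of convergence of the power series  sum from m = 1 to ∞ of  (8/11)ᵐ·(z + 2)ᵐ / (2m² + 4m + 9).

[-27/8, -5/8]

The ratio of consecutive coefficients is [(2m² + 4m + 9)/(2(m+1)² + 4(m+1) + 9)] · 8/11 → 8/11.
Convergence for |z + 2| · 8/11 < 1, i.e. |z + 2| < 11/8. So R = 11/8.
At z = -5/8: absolute convergence follows by limit comparison with Σ 1/m².
Endpoint z = -27/8: the terms are on the order of 1/m², so the series converges absolutely by comparison with the p-series (p = 2 > 1).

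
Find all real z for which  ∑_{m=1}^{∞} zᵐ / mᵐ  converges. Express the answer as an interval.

By the Cauchy root test, |a_m|^(1/m) = 1/m → 0.
The limit is 0 for every z, so R = ∞.

(−∞, ∞)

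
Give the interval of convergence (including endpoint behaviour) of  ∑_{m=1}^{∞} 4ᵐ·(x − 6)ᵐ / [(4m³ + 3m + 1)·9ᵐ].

The ratio of consecutive coefficients is [(4m³ + 3m + 1)/(4(m+1)³ + 3(m+1) + 1)] · 4/9 → 4/9.
Thus R = 1/(4/9) = 9/4.
When x = 33/4, the terms are on the order of 1/m³, so the series converges absolutely by comparison with the p-series (p = 3 > 1).
Check x = 15/4: the series is dominated by a constant times Σ 1/m³, which converges (p = 3 > 1).

[15/4, 33/4]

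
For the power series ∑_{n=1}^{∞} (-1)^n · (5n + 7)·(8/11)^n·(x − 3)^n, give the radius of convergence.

R = 11/8

Ratio test: |a_{n+1}/a_n| = [(5(n+1) + 7)/(5n + 7)] · 8/11 → 8/11 as n → ∞.
Convergence for |x − 3| · 8/11 < 1, i.e. |x − 3| < 11/8. So R = 11/8.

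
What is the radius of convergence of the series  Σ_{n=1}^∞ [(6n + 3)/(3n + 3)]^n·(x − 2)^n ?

By the Cauchy root test, |a_n|^(1/n) = (6n + 3)/(3n + 3) → 2.
Thus R = 1/(2) = 1/2.

R = 1/2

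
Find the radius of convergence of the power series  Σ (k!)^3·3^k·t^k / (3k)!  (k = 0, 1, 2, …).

R = 9

By the ratio test, |a_{k+1}/a_k| = (k+1)³/[(3k+1)·(3k+2)·(3k+3)] · 3 → 1/9.
Hence the series converges for |t| < 1/(1/9) = 9, so the radius of convergence is 9.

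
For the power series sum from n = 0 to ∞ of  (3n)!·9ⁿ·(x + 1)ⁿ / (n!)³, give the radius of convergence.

R = 1/243

The ratio of consecutive coefficients is (3n+1)·(3n+2)·(3n+3)/(n+1)³ · 9 → 243.
The series converges when 243 · |x + 1| < 1, giving R = 1/243.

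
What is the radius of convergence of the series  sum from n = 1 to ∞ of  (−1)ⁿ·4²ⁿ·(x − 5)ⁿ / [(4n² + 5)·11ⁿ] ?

R = 11/16

Apply the ratio test: |a_{n+1}| / |a_n| = [(4n² + 5)/(4(n+1)² + 5)] · 16/11, which tends to 16/11 as n → ∞.
Hence the series converges for |x − 5| < 1/(16/11) = 11/16, so the radius of convergence is 11/16.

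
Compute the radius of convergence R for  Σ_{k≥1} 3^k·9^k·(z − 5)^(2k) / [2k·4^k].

Apply the ratio test: |a_{k+1}| / |a_k| = [2k/2(k+1)] · 3·9/4, which tends to 27/4 as k → ∞.
Successive powers of (z − 5) differ by 2, so the series converges when |z − 5|² · 27/4 < 1, i.e. |z − 5| < √(4/27). So R = 2√3/9.

R = 2√3/9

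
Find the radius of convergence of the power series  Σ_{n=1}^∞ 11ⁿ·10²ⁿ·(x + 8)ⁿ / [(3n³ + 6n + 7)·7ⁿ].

R = 7/1100

Apply the ratio test: |a_{n+1}| / |a_n| = [(3n³ + 6n + 7)/(3(n+1)³ + 6(n+1) + 7)] · 11·100/7, which tends to 1100/7 as n → ∞.
Thus R = 1/(1100/7) = 7/1100.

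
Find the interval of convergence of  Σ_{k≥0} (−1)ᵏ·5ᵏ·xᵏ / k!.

By the ratio test, |a_{k+1}/a_k| = 5 · 1/(k+1) → 0.
The limit is 0, so the series converges for all x; R = ∞.

(−∞, ∞)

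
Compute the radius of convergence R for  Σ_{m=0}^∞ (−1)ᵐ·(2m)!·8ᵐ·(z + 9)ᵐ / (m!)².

R = 1/32

By the ratio test, |a_{m+1}/a_m| = (2m+1)·(2m+2)/(m+1)² · 8 → 32.
The series converges when 32 · |z + 9| < 1, giving R = 1/32.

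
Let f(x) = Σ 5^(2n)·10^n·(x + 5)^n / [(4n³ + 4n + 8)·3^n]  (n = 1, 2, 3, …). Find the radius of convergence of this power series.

The ratio of consecutive coefficients is [(4n³ + 4n + 8)/(4(n+1)³ + 4(n+1) + 8)] · 25·10/3 → 250/3.
Convergence for |x + 5| · 250/3 < 1, i.e. |x + 5| < 3/250. So R = 3/250.

R = 3/250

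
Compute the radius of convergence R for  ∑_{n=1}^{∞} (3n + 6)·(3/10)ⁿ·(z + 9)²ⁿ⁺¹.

R = √30/3

The ratio of consecutive coefficients is [(3(n+1) + 6)/(3n + 6)] · 3/10 → 3/10.
Successive powers of (z + 9) differ by 2, so the series converges when |z + 9|² · 3/10 < 1, i.e. |z + 9| < √(10/3). So R = √30/3.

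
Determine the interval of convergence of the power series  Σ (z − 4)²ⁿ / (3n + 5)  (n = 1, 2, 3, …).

Ratio test: |a_{n+1}/a_n| = (3n + 5)/(3(n+1) + 5) → 1 as n → ∞.
Since the exponent of (z − 4) increases by 2 each term, convergence requires |z − 4|² < 1, hence R = 1.
When z = 5, comparison with the harmonic series Σ 1/n shows the series diverges.
When z = 3, the terms are asymptotic to a nonzero constant times 1/n, so the series diverges by limit comparison with Σ 1/n.

(3, 5)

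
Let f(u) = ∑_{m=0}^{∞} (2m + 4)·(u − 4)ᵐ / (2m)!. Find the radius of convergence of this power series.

The ratio of consecutive coefficients is (2(m+1) + 4)/(2m + 4) · 1/[(2m+1)·(2m+2)] → 0.
The ratio tends to 0 regardless of u, hence R = ∞.

R = ∞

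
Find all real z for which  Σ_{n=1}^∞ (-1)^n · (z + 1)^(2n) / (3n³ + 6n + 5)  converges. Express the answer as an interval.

[-2, 0]

By the ratio test, |a_{n+1}/a_n| = (3n³ + 6n + 5)/(3(n+1)³ + 6(n+1) + 5) → 1.
Successive powers of (z + 1) differ by 2, so the series converges when |z + 1|² · 1 < 1, i.e. |z + 1| < √(1) = 1. So R = 1.
Endpoint z = 0: the series is dominated by a constant times Σ 1/n³, which converges (p = 3 > 1).
Check z = -2: the terms are on the order of 1/n³, so the series converges absolutely by comparison with the p-series (p = 3 > 1).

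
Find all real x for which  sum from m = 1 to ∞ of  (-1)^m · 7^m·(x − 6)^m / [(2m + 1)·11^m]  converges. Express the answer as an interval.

The ratio of consecutive coefficients is [(2m + 1)/(2(m+1) + 1)] · 7/11 → 7/11.
Convergence for |x − 6| · 7/11 < 1, i.e. |x − 6| < 11/7. So R = 11/7.
When x = 53/7, convergence follows from the alternating series test (terms decrease monotonically to 0).
Endpoint x = 31/7: comparison with the harmonic series Σ 1/m shows the series diverges.

(31/7, 53/7]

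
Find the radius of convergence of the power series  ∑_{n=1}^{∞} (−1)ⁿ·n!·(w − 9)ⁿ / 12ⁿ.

R = 0

Apply the ratio test: |a_{n+1}| / |a_n| = (n+1) · 1/12, which tends to ∞ as n → ∞.
The terms grow without bound for any (w − 9) ≠ 0, so R = 0 (convergence only at w = 9).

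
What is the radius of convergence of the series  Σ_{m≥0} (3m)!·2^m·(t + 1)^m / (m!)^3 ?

Apply the ratio test: |a_{m+1}| / |a_m| = (3m+1)·(3m+2)·(3m+3)/(m+1)³ · 2, which tends to 54 as m → ∞.
The series converges when 54 · |t + 1| < 1, giving R = 1/54.

R = 1/54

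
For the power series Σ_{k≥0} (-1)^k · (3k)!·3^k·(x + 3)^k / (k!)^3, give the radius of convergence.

R = 1/81

By the ratio test, |a_{k+1}/a_k| = (3k+1)·(3k+2)·(3k+3)/(k+1)³ · 3 → 81.
The series converges when 81 · |x + 3| < 1, giving R = 1/81.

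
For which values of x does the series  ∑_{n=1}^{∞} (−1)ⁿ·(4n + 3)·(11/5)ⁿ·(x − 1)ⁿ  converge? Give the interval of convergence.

Ratio test: |a_{n+1}/a_n| = [(4(n+1) + 3)/(4n + 3)] · 11/5 → 11/5 as n → ∞.
Convergence for |x − 1| · 11/5 < 1, i.e. |x − 1| < 5/11. So R = 5/11.
At x = 16/11: the terms have absolute value of order n, which does not tend to 0, so the series diverges by the divergence test.
Check x = 6/11: the terms do not tend to 0, so the series diverges.

(6/11, 16/11)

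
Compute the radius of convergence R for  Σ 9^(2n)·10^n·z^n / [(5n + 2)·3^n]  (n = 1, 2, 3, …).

R = 1/270

By the ratio test, |a_{n+1}/a_n| = [(5n + 2)/(5(n+1) + 2)] · 81·10/3 → 270.
The series converges when 270 · |z| < 1, giving R = 1/270.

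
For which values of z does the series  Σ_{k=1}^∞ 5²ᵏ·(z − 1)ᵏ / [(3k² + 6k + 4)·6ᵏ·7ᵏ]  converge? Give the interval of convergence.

[-17/25, 67/25]

Ratio test: |a_{k+1}/a_k| = [(3k² + 6k + 4)/(3(k+1)² + 6(k+1) + 4)] · 25/(6·7) → 25/42 as k → ∞.
Hence the series converges for |z − 1| < 1/(25/42) = 42/25, so the radius of convergence is 42/25.
Endpoint z = 67/25: the terms are on the order of 1/k², so the series converges absolutely by comparison with the p-series (p = 2 > 1).
Endpoint z = -17/25: absolute convergence follows by limit comparison with Σ 1/k².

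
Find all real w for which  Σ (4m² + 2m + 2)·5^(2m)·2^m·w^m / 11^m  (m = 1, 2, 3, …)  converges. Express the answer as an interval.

(-11/50, 11/50)

By the ratio test, |a_{m+1}/a_m| = [(4(m+1)² + 2(m+1) + 2)/(4m² + 2m + 2)] · 25·2/11 → 50/11.
Hence the series converges for |w| < 1/(50/11) = 11/50, so the radius of convergence is 11/50.
Endpoint w = 11/50: the m-th term does not approach 0; divergence by the term test.
At w = -11/50: the terms do not tend to 0, so the series diverges.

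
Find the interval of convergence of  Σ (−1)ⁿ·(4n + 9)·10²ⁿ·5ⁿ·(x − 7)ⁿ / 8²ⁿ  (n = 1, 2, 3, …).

The ratio of consecutive coefficients is [(4(n+1) + 9)/(4n + 9)] · 100·5/64 → 125/16.
Thus R = 1/(125/16) = 16/125.
Endpoint x = 891/125: the n-th term does not approach 0; divergence by the term test.
At x = 859/125: the terms do not tend to 0, so the series diverges.

(859/125, 891/125)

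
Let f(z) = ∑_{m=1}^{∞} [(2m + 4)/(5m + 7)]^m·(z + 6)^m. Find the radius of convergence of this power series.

By the Cauchy root test, |a_m|^(1/m) = (2m + 4)/(5m + 7) → 2/5.
Hence the series converges for |z + 6| < 1/(2/5) = 5/2, so the radius of convergence is 5/2.

R = 5/2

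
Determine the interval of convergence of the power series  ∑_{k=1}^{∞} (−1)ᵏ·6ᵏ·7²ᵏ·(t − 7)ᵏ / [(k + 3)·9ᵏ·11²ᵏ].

(323/98, 1049/98]

Apply the ratio test: |a_{k+1}| / |a_k| = [(k + 3)/((k+1) + 3)] · 6·49/(9·121), which tends to 98/363 as k → ∞.
Convergence for |t − 7| · 98/363 < 1, i.e. |t − 7| < 363/98. So R = 363/98.
Check t = 1049/98: an alternating series whose terms decrease to 0 in absolute value, so it converges by the Leibniz criterion.
At t = 323/98: comparison with the harmonic series Σ 1/k shows the series diverges.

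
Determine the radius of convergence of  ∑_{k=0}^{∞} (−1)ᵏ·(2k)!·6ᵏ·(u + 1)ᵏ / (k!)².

R = 1/24

Ratio test: |a_{k+1}/a_k| = (2k+1)·(2k+2)/(k+1)² · 6 → 24 as k → ∞.
The series converges when 24 · |u + 1| < 1, giving R = 1/24.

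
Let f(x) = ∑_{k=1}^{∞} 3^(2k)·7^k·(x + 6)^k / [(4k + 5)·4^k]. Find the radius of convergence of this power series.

R = 4/63

Apply the ratio test: |a_{k+1}| / |a_k| = [(4k + 5)/(4(k+1) + 5)] · 9·7/4, which tends to 63/4 as k → ∞.
The series converges when 63/4 · |x + 6| < 1, giving R = 4/63.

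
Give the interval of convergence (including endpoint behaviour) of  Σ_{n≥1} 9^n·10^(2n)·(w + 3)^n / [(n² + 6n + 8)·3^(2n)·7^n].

The ratio of consecutive coefficients is [(n² + 6n + 8)/((n+1)² + 6(n+1) + 8)] · 9·100/(9·7) → 100/7.
The series converges when 100/7 · |w + 3| < 1, giving R = 7/100.
At w = -293/100: absolute convergence follows by limit comparison with Σ 1/n².
Endpoint w = -307/100: absolute convergence follows by limit comparison with Σ 1/n².

[-307/100, -293/100]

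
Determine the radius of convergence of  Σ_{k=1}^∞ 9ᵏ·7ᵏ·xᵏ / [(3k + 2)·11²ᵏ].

R = 121/63

The ratio of consecutive coefficients is [(3k + 2)/(3(k+1) + 2)] · 9·7/121 → 63/121.
Hence the series converges for |x| < 1/(63/121) = 121/63, so the radius of convergence is 121/63.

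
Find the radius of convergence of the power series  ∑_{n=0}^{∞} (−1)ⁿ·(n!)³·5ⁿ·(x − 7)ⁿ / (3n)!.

By the ratio test, |a_{n+1}/a_n| = (n+1)³/[(3n+1)·(3n+2)·(3n+3)] · 5 → 5/27.
Hence the series converges for |x − 7| < 1/(5/27) = 27/5, so the radius of convergence is 27/5.

R = 27/5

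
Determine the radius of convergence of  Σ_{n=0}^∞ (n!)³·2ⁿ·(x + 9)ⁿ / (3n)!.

Apply the ratio test: |a_{n+1}| / |a_n| = (n+1)³/[(3n+1)·(3n+2)·(3n+3)] · 2, which tends to 2/27 as n → ∞.
The series converges when 2/27 · |x + 9| < 1, giving R = 27/2.

R = 27/2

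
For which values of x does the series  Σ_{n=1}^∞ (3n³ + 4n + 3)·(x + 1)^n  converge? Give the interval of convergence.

The ratio of consecutive coefficients is (3(n+1)³ + 4(n+1) + 3)/(3n³ + 4n + 3) → 1.
Convergence for |x + 1| < 1, so R = 1.
When x = 0, the terms do not tend to 0, so the series diverges.
At x = -2: the terms do not tend to 0, so the series diverges.

(-2, 0)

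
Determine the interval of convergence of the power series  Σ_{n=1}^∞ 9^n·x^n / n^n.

Root test: |a_n|^(1/n) = 9/n → 0.
Since the n-th root of |a_n| tends to 0, the series converges for all real x; R = ∞.

(−∞, ∞)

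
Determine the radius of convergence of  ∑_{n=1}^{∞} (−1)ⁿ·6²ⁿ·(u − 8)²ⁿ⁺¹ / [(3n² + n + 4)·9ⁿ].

Apply the ratio test: |a_{n+1}| / |a_n| = [(3n² + n + 4)/(3(n+1)² + (n+1) + 4)] · 36/9, which tends to 4 as n → ∞.
Since the exponent of (u − 8) increases by 2 each term, convergence requires |u − 8|² < 1/4, hence R = 1/2.

R = 1/2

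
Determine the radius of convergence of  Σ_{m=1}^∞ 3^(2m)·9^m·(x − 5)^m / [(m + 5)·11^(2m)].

Apply the ratio test: |a_{m+1}| / |a_m| = [(m + 5)/((m+1) + 5)] · 9·9/121, which tends to 81/121 as m → ∞.
The series converges when 81/121 · |x − 5| < 1, giving R = 121/81.

R = 121/81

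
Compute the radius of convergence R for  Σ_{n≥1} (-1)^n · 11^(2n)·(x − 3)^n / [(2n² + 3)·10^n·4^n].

The ratio of consecutive coefficients is [(2n² + 3)/(2(n+1)² + 3)] · 121/(10·4) → 121/40.
Hence the series converges for |x − 3| < 1/(121/40) = 40/121, so the radius of convergence is 40/121.

R = 40/121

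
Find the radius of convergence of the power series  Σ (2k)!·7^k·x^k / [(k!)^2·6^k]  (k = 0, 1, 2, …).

By the ratio test, |a_{k+1}/a_k| = (2k+1)·(2k+2)/(k+1)² · 7/6 → 14/3.
Hence the series converges for |x| < 1/(14/3) = 3/14, so the radius of convergence is 3/14.

R = 3/14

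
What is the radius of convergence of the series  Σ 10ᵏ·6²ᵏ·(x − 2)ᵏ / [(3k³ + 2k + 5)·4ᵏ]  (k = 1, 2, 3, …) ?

Ratio test: |a_{k+1}/a_k| = [(3k³ + 2k + 5)/(3(k+1)³ + 2(k+1) + 5)] · 10·36/4 → 90 as k → ∞.
The series converges when 90 · |x − 2| < 1, giving R = 1/90.

R = 1/90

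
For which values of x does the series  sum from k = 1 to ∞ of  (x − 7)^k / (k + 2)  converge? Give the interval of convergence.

[6, 8)

Apply the ratio test: |a_{k+1}| / |a_k| = (k + 2)/((k+1) + 2), which tends to 1 as k → ∞.
Hence R = 1.
Endpoint x = 8: the terms are asymptotic to a nonzero constant times 1/k, so the series diverges by limit comparison with Σ 1/k.
Check x = 6: convergence follows from the alternating series test (terms decrease monotonically to 0).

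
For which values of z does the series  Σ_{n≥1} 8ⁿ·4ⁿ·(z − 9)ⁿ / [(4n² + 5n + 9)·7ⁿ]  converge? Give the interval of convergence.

By the ratio test, |a_{n+1}/a_n| = [(4n² + 5n + 9)/(4(n+1)² + 5(n+1) + 9)] · 8·4/7 → 32/7.
Hence the series converges for |z − 9| < 1/(32/7) = 7/32, so the radius of convergence is 7/32.
Endpoint z = 295/32: absolute convergence follows by limit comparison with Σ 1/n².
Check z = 281/32: the terms are on the order of 1/n², so the series converges absolutely by comparison with the p-series (p = 2 > 1).

[281/32, 295/32]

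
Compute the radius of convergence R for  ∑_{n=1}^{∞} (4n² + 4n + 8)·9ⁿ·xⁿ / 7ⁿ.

R = 7/9

Apply the ratio test: |a_{n+1}| / |a_n| = [(4(n+1)² + 4(n+1) + 8)/(4n² + 4n + 8)] · 9/7, which tends to 9/7 as n → ∞.
Thus R = 1/(9/7) = 7/9.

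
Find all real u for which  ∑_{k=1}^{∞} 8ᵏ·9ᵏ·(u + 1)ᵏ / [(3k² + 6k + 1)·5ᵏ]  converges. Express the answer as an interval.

Apply the ratio test: |a_{k+1}| / |a_k| = [(3k² + 6k + 1)/(3(k+1)² + 6(k+1) + 1)] · 8·9/5, which tends to 72/5 as k → ∞.
The series converges when 72/5 · |u + 1| < 1, giving R = 5/72.
When u = -67/72, the terms are on the order of 1/k², so the series converges absolutely by comparison with the p-series (p = 2 > 1).
Check u = -77/72: absolute convergence follows by limit comparison with Σ 1/k².

[-77/72, -67/72]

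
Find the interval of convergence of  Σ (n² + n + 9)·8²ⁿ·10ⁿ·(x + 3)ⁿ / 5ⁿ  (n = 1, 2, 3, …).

The ratio of consecutive coefficients is [((n+1)² + (n+1) + 9)/(n² + n + 9)] · 64·10/5 → 128.
Thus R = 1/(128) = 1/128.
When x = -383/128, the terms do not tend to 0, so the series diverges.
When x = -385/128, the terms have absolute value of order n², which does not tend to 0, so the series diverges by the divergence test.

(-385/128, -383/128)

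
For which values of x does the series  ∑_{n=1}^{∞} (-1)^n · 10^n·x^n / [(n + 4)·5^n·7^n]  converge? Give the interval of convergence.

(-7/2, 7/2]

Ratio test: |a_{n+1}/a_n| = [(n + 4)/((n+1) + 4)] · 10/(5·7) → 2/7 as n → ∞.
Thus R = 1/(2/7) = 7/2.
When x = 7/2, the terms alternate in sign and decrease monotonically to 0 in absolute value (size ~ c/n), so the alternating series test gives convergence.
Check x = -7/2: the terms behave like c/n; limit comparison with the harmonic series gives divergence.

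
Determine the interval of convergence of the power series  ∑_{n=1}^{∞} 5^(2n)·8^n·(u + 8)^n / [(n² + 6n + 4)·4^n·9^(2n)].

Ratio test: |a_{n+1}/a_n| = [(n² + 6n + 4)/((n+1)² + 6(n+1) + 4)] · 25·8/(4·81) → 50/81 as n → ∞.
Convergence for |u + 8| · 50/81 < 1, i.e. |u + 8| < 81/50. So R = 81/50.
Endpoint u = -319/50: absolute convergence follows by limit comparison with Σ 1/n².
At u = -481/50: absolute convergence follows by limit comparison with Σ 1/n².

[-481/50, -319/50]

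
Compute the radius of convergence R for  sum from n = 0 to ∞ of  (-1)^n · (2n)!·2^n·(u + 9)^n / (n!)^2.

R = 1/8

Apply the ratio test: |a_{n+1}| / |a_n| = (2n+1)·(2n+2)/(n+1)² · 2, which tends to 8 as n → ∞.
Hence the series converges for |u + 9| < 1/(8) = 1/8, so the radius of convergence is 1/8.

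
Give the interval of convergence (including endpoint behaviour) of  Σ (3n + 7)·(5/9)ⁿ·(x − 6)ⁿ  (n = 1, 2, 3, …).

(21/5, 39/5)

By the ratio test, |a_{n+1}/a_n| = [(3(n+1) + 7)/(3n + 7)] · 5/9 → 5/9.
Hence the series converges for |x − 6| < 1/(5/9) = 9/5, so the radius of convergence is 9/5.
When x = 39/5, the terms do not tend to 0, so the series diverges.
At x = 21/5: the terms do not tend to 0, so the series diverges.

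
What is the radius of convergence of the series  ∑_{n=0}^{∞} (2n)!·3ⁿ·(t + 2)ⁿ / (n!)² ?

R = 1/12

The ratio of consecutive coefficients is (2n+1)·(2n+2)/(n+1)² · 3 → 12.
Hence the series converges for |t + 2| < 1/(12) = 1/12, so the radius of convergence is 1/12.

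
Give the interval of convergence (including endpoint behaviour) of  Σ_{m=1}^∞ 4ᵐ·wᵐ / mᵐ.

(−∞, ∞)

Applying the root test, |a_m|^(1/m) = 4/m → 0.
The limit is 0 for every w, so R = ∞.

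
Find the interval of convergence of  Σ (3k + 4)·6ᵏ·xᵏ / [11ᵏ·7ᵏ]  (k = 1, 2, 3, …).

Ratio test: |a_{k+1}/a_k| = [(3(k+1) + 4)/(3k + 4)] · 6/(11·7) → 6/77 as k → ∞.
The series converges when 6/77 · |x| < 1, giving R = 77/6.
When x = 77/6, the terms do not tend to 0, so the series diverges.
Check x = -77/6: the k-th term does not approach 0; divergence by the term test.

(-77/6, 77/6)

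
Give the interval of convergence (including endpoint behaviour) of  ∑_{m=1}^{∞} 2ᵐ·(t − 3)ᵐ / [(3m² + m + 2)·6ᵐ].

Ratio test: |a_{m+1}/a_m| = [(3m² + m + 2)/(3(m+1)² + (m+1) + 2)] · 2/6 → 1/3 as m → ∞.
Hence the series converges for |t − 3| < 1/(1/3) = 3, so the radius of convergence is 3.
When t = 6, the terms are on the order of 1/m², so the series converges absolutely by comparison with the p-series (p = 2 > 1).
When t = 0, the terms are on the order of 1/m², so the series converges absolutely by comparison with the p-series (p = 2 > 1).

[0, 6]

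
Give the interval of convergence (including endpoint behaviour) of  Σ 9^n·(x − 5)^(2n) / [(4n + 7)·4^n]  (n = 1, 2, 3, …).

(13/3, 17/3)

Ratio test: |a_{n+1}/a_n| = [(4n + 7)/(4(n+1) + 7)] · 9/4 → 9/4 as n → ∞.
Writing y = (x − 5)², the series in y has radius 4/9, so |x − 5| < √(4/9) = 2/3 and R = 2/3.
Check x = 17/3: the terms behave like c/n; limit comparison with the harmonic series gives divergence.
At x = 13/3: the terms are asymptotic to a nonzero constant times 1/n, so the series diverges by limit comparison with Σ 1/n.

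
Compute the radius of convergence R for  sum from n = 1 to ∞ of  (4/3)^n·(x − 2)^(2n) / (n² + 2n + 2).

R = √3/2

Apply the ratio test: |a_{n+1}| / |a_n| = [(n² + 2n + 2)/((n+1)² + 2(n+1) + 2)] · 4/3, which tends to 4/3 as n → ∞.
Successive powers of (x − 2) differ by 2, so the series converges when |x − 2|² · 4/3 < 1, i.e. |x − 2| < √(3/4). So R = √3/2.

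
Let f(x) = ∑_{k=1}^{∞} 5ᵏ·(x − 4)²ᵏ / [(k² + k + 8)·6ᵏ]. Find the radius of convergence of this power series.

Ratio test: |a_{k+1}/a_k| = [(k² + k + 8)/((k+1)² + (k+1) + 8)] · 5/6 → 5/6 as k → ∞.
Since the exponent of (x − 4) increases by 2 each term, convergence requires |x − 4|² < 6/5, hence R = √30/5.

R = √30/5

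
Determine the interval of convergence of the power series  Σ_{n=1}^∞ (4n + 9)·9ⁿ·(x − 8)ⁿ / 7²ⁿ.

(23/9, 121/9)

Ratio test: |a_{n+1}/a_n| = [(4(n+1) + 9)/(4n + 9)] · 9/49 → 9/49 as n → ∞.
Hence the series converges for |x − 8| < 1/(9/49) = 49/9, so the radius of convergence is 49/9.
Endpoint x = 121/9: the n-th term does not approach 0; divergence by the term test.
Check x = 23/9: the terms have absolute value of order n, which does not tend to 0, so the series diverges by the divergence test.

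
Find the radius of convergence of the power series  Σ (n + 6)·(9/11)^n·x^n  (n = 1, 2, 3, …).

Apply the ratio test: |a_{n+1}| / |a_n| = [((n+1) + 6)/(n + 6)] · 9/11, which tends to 9/11 as n → ∞.
The series converges when 9/11 · |x| < 1, giving R = 11/9.

R = 11/9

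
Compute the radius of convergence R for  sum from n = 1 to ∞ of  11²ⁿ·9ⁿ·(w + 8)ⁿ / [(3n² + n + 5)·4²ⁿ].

R = 16/1089

Apply the ratio test: |a_{n+1}| / |a_n| = [(3n² + n + 5)/(3(n+1)² + (n+1) + 5)] · 121·9/16, which tends to 1089/16 as n → ∞.
Convergence for |w + 8| · 1089/16 < 1, i.e. |w + 8| < 16/1089. So R = 16/1089.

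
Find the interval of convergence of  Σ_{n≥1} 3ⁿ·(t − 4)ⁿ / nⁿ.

By the Cauchy root test, |a_n|^(1/n) = 3/n → 0.
Since the n-th root of |a_n| tends to 0, the series converges for all real t; R = ∞.

(−∞, ∞)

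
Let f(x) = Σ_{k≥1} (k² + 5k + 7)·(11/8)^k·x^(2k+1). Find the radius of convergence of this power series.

Ratio test: |a_{k+1}/a_k| = [((k+1)² + 5(k+1) + 7)/(k² + 5k + 7)] · 11/8 → 11/8 as k → ∞.
Writing y = x², the series in y has radius 8/11, so |x| < √(8/11) and R = 2√22/11.

R = 2√22/11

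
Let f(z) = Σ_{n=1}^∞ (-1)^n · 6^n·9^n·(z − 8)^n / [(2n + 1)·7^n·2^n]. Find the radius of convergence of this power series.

R = 7/27

Ratio test: |a_{n+1}/a_n| = [(2n + 1)/(2(n+1) + 1)] · 6·9/(7·2) → 27/7 as n → ∞.
Hence the series converges for |z − 8| < 1/(27/7) = 7/27, so the radius of convergence is 7/27.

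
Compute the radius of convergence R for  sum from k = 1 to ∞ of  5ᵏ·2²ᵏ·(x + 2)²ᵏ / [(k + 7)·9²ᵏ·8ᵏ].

R = 9√10/5

By the ratio test, |a_{k+1}/a_k| = [(k + 7)/((k+1) + 7)] · 5·4/(81·8) → 5/162.
Writing y = (x + 2)², the series in y has radius 162/5, so |x + 2| < √(162/5) and R = 9√10/5.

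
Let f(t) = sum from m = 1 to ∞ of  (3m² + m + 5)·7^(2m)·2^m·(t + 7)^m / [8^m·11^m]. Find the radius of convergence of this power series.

The ratio of consecutive coefficients is [(3(m+1)² + (m+1) + 5)/(3m² + m + 5)] · 49·2/(8·11) → 49/44.
Thus R = 1/(49/44) = 44/49.

R = 44/49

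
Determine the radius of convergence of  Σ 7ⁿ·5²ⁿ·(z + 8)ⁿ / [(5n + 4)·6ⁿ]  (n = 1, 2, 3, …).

By the ratio test, |a_{n+1}/a_n| = [(5n + 4)/(5(n+1) + 4)] · 7·25/6 → 175/6.
The series converges when 175/6 · |z + 8| < 1, giving R = 6/175.

R = 6/175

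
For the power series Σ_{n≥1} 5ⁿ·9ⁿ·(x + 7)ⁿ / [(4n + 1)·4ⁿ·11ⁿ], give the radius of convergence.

By the ratio test, |a_{n+1}/a_n| = [(4n + 1)/(4(n+1) + 1)] · 5·9/(4·11) → 45/44.
Thus R = 1/(45/44) = 44/45.

R = 44/45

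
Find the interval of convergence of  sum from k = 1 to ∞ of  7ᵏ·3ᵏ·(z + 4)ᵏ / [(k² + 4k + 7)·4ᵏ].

[-88/21, -80/21]

Ratio test: |a_{k+1}/a_k| = [(k² + 4k + 7)/((k+1)² + 4(k+1) + 7)] · 7·3/4 → 21/4 as k → ∞.
The series converges when 21/4 · |z + 4| < 1, giving R = 4/21.
Endpoint z = -80/21: absolute convergence follows by limit comparison with Σ 1/k².
Endpoint z = -88/21: the terms are on the order of 1/k², so the series converges absolutely by comparison with the p-series (p = 2 > 1).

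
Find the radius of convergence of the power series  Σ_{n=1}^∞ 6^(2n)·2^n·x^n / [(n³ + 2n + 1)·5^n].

The ratio of consecutive coefficients is [(n³ + 2n + 1)/((n+1)³ + 2(n+1) + 1)] · 36·2/5 → 72/5.
Hence the series converges for |x| < 1/(72/5) = 5/72, so the radius of convergence is 5/72.

R = 5/72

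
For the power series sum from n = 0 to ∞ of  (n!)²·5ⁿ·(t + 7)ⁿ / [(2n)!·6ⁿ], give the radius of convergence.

Apply the ratio test: |a_{n+1}| / |a_n| = (n+1)²/[(2n+1)·(2n+2)] · 5/6, which tends to 5/24 as n → ∞.
Convergence for |t + 7| · 5/24 < 1, i.e. |t + 7| < 24/5. So R = 24/5.

R = 24/5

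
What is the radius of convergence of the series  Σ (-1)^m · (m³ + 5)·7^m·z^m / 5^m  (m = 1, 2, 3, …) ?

R = 5/7

Ratio test: |a_{m+1}/a_m| = [((m+1)³ + 5)/(m³ + 5)] · 7/5 → 7/5 as m → ∞.
Hence the series converges for |z| < 1/(7/5) = 5/7, so the radius of convergence is 5/7.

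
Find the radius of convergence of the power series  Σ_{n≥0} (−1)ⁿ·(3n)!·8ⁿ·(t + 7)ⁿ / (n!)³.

Apply the ratio test: |a_{n+1}| / |a_n| = (3n+1)·(3n+2)·(3n+3)/(n+1)³ · 8, which tends to 216 as n → ∞.
Thus R = 1/(216) = 1/216.

R = 1/216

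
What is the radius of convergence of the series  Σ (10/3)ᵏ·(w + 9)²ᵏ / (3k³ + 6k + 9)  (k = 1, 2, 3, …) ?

R = √30/10

Apply the ratio test: |a_{k+1}| / |a_k| = [(3k³ + 6k + 9)/(3(k+1)³ + 6(k+1) + 9)] · 10/3, which tends to 10/3 as k → ∞.
Since the exponent of (w + 9) increases by 2 each term, convergence requires |w + 9|² < 3/10, hence R = √30/10.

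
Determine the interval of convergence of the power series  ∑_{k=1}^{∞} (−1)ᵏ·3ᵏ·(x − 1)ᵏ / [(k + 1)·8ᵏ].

The ratio of consecutive coefficients is [(k + 1)/((k+1) + 1)] · 3/8 → 3/8.
Thus R = 1/(3/8) = 8/3.
Check x = 11/3: an alternating series whose terms decrease to 0 in absolute value, so it converges by the Leibniz criterion.
Endpoint x = -5/3: the terms behave like c/k; limit comparison with the harmonic series gives divergence.

(-5/3, 11/3]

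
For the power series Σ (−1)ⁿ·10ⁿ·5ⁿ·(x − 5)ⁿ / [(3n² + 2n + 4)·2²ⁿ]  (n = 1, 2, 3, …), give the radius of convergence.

Apply the ratio test: |a_{n+1}| / |a_n| = [(3n² + 2n + 4)/(3(n+1)² + 2(n+1) + 4)] · 10·5/4, which tends to 25/2 as n → ∞.
The series converges when 25/2 · |x − 5| < 1, giving R = 2/25.

R = 2/25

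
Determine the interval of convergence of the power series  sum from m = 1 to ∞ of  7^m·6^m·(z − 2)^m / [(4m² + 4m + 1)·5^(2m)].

Ratio test: |a_{m+1}/a_m| = [(4m² + 4m + 1)/(4(m+1)² + 4(m+1) + 1)] · 7·6/25 → 42/25 as m → ∞.
The series converges when 42/25 · |z − 2| < 1, giving R = 25/42.
At z = 109/42: absolute convergence follows by limit comparison with Σ 1/m².
When z = 59/42, the terms are on the order of 1/m², so the series converges absolutely by comparison with the p-series (p = 2 > 1).

[59/42, 109/42]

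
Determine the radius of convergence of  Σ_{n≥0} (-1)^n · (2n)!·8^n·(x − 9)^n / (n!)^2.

By the ratio test, |a_{n+1}/a_n| = (2n+1)·(2n+2)/(n+1)² · 8 → 32.
The series converges when 32 · |x − 9| < 1, giving R = 1/32.

R = 1/32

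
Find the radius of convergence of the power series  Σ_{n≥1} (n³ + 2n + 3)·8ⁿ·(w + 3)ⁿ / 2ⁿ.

R = 1/4

The ratio of consecutive coefficients is [((n+1)³ + 2(n+1) + 3)/(n³ + 2n + 3)] · 8/2 → 4.
The series converges when 4 · |w + 3| < 1, giving R = 1/4.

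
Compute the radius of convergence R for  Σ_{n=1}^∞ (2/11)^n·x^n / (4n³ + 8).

Apply the ratio test: |a_{n+1}| / |a_n| = [(4n³ + 8)/(4(n+1)³ + 8)] · 2/11, which tends to 2/11 as n → ∞.
Thus R = 1/(2/11) = 11/2.

R = 11/2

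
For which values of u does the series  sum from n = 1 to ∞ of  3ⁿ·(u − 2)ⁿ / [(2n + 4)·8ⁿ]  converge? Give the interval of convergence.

By the ratio test, |a_{n+1}/a_n| = [(2n + 4)/(2(n+1) + 4)] · 3/8 → 3/8.
Hence the series converges for |u − 2| < 1/(3/8) = 8/3, so the radius of convergence is 8/3.
When u = 14/3, the terms are asymptotic to a nonzero constant times 1/n, so the series diverges by limit comparison with Σ 1/n.
At u = -2/3: convergence follows from the alternating series test (terms decrease monotonically to 0).

[-2/3, 14/3)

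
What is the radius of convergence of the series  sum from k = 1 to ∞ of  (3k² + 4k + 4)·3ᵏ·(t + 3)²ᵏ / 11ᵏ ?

Ratio test: |a_{k+1}/a_k| = [(3(k+1)² + 4(k+1) + 4)/(3k² + 4k + 4)] · 3/11 → 3/11 as k → ∞.
Writing y = (t + 3)², the series in y has radius 11/3, so |t + 3| < √(11/3) and R = √33/3.

R = √33/3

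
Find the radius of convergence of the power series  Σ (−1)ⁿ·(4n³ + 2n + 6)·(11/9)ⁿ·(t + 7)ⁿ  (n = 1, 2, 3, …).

R = 9/11

Ratio test: |a_{n+1}/a_n| = [(4(n+1)³ + 2(n+1) + 6)/(4n³ + 2n + 6)] · 11/9 → 11/9 as n → ∞.
Convergence for |t + 7| · 11/9 < 1, i.e. |t + 7| < 9/11. So R = 9/11.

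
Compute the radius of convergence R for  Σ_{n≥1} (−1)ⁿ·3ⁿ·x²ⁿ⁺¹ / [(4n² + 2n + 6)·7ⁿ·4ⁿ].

By the ratio test, |a_{n+1}/a_n| = [(4n² + 2n + 6)/(4(n+1)² + 2(n+1) + 6)] · 3/(7·4) → 3/28.
Writing y = x², the series in y has radius 28/3, so |x| < √(28/3) and R = 2√21/3.

R = 2√21/3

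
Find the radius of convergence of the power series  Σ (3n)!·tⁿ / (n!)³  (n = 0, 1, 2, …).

R = 1/27

The ratio of consecutive coefficients is (3n+1)·(3n+2)·(3n+3)/(n+1)³ → 27.
Convergence for |t| · 27 < 1, i.e. |t| < 1/27. So R = 1/27.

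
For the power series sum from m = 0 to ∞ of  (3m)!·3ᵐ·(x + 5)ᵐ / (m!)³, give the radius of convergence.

R = 1/81

Ratio test: |a_{m+1}/a_m| = (3m+1)·(3m+2)·(3m+3)/(m+1)³ · 3 → 81 as m → ∞.
Hence the series converges for |x + 5| < 1/(81) = 1/81, so the radius of convergence is 1/81.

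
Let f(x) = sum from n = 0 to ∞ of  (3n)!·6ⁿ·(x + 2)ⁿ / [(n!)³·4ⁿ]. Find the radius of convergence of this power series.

By the ratio test, |a_{n+1}/a_n| = (3n+1)·(3n+2)·(3n+3)/(n+1)³ · 6/4 → 81/2.
Hence the series converges for |x + 2| < 1/(81/2) = 2/81, so the radius of convergence is 2/81.

R = 2/81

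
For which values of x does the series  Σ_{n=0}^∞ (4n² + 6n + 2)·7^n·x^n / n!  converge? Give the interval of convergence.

(−∞, ∞)

The ratio of consecutive coefficients is (4(n+1)² + 6(n+1) + 2)/(4n² + 6n + 2) · 7 · 1/(n+1) → 0.
The limit is 0, so the series converges for all x; R = ∞.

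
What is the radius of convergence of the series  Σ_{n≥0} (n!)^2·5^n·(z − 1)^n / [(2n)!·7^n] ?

R = 28/5

The ratio of consecutive coefficients is (n+1)²/[(2n+1)·(2n+2)] · 5/7 → 5/28.
Hence the series converges for |z − 1| < 1/(5/28) = 28/5, so the radius of convergence is 28/5.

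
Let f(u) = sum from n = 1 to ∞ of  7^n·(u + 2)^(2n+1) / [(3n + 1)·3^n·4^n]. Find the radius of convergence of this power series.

Apply the ratio test: |a_{n+1}| / |a_n| = [(3n + 1)/(3(n+1) + 1)] · 7/(3·4), which tends to 7/12 as n → ∞.
Writing y = (u + 2)², the series in y has radius 12/7, so |u + 2| < √(12/7) and R = 2√21/7.

R = 2√21/7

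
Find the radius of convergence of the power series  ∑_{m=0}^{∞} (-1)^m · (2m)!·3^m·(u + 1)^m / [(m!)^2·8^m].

R = 2/3

The ratio of consecutive coefficients is (2m+1)·(2m+2)/(m+1)² · 3/8 → 3/2.
Thus R = 1/(3/2) = 2/3.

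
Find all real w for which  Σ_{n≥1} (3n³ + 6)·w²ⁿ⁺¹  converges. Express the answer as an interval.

By the ratio test, |a_{n+1}/a_n| = (3(n+1)³ + 6)/(3n³ + 6) → 1.
Writing y = w², the series in y has radius 1, so |w| < √(1) = 1 and R = 1.
At w = 1: the terms do not tend to 0, so the series diverges.
Endpoint w = -1: the n-th term does not approach 0; divergence by the term test.

(-1, 1)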